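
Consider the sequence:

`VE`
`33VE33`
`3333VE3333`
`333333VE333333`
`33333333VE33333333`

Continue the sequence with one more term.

Each term wraps the previous one in 33 on the left and 33 on the right.
One more step from 33333333VE33333333 gives the answer.

3333333333VE3333333333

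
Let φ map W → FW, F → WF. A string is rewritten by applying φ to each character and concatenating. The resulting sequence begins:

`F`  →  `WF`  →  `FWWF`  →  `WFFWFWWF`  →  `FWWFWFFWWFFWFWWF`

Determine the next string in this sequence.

φ(FWWFWFFWWFFWFWWF) expands symbol-by-symbol to WF FW FW WF FW WF WF FW FW WF WF FW WF FW FW WF; joining the 16 pieces gives the next term.

WFFWFWWFFWWFWFFWFWWFWFFWWFFWFWWF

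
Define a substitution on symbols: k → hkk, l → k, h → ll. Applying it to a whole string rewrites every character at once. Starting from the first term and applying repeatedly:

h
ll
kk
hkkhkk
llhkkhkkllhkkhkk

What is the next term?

kkllhkkhkkllhkkhkkkkllhkkhkkllhkkhkk

φ(llhkkhkkllhkkhkk) expands symbol-by-symbol to k k ll hkk hkk ll hkk hkk k k ll hkk hkk ll hkk hkk; joining the 16 pieces gives the next term.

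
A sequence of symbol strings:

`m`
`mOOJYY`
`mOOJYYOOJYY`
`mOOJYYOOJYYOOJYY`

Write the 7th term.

The strings grow by a fixed suffix OOJYY each time.
From mOOJYYOOJYYOOJYY, 3 further steps: mOOJYYOOJYYOOJYY → mOOJYYOOJYYOOJYYOOJYY → mOOJYYOOJYYOOJYYOOJYYOOJYY → (answer).

mOOJYYOOJYYOOJYYOOJYYOOJYYOOJYY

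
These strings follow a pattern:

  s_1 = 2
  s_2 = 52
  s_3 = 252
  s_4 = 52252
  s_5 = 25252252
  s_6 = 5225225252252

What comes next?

From term 3 onward, concatenate the second-to-last term with the last: 2·52 = 252, 52·252 = 52252, …
So term 7 is 25252252·5225225252252.

252522525225225252252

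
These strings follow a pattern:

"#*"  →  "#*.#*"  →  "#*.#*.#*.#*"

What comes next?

Every step duplicates the string with '.' between the halves.
One more doubling of #*.#*.#*.#* gives the answer.

#*.#*.#*.#*.#*.#*.#*.#*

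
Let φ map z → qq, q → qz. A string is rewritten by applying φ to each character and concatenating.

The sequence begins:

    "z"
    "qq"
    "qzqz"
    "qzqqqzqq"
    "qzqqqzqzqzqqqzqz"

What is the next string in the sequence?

Applying the rule to each of the 16 symbols of qzqqqzqzqzqqqzqz gives the pieces qz qq qz qz qz qq qz qq qz qq qz qz qz qq qz qq, which concatenate to the answer.

qzqqqzqzqzqqqzqqqzqqqzqzqzqqqzqq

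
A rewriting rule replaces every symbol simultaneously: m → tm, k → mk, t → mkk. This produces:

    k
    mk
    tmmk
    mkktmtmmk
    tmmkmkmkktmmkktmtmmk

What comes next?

Applying the rule to each of the 20 symbols of tmmkmkmkktmmkktmtmmk gives the pieces mkk tm tm mk tm mk tm mk mk mkk tm tm mk mk mkk tm mkk tm tm mk, which concatenate to the answer.

mkktmtmmktmmktmmkmkmkktmtmmkmkmkktmmkktmtmmk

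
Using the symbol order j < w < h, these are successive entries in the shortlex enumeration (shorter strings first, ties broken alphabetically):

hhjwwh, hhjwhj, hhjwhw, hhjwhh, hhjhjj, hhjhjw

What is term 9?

Advancing 3 positions from hhjhjw through hhjhjw → hhjhjh → hhjhwj reaches term 9.

hhjhww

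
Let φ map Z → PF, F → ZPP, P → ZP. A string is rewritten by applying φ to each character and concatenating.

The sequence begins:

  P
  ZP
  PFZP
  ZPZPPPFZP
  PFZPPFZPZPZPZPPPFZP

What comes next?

Rewriting the 19 symbols of PFZPPFZPZPZPZPPPFZP one by one yields ZP ZPP PF ZP ZP ZPP PF ZP PF ZP PF ZP PF ZP ZP ZP ZPP PF ZP; concatenated:

ZPZPPPFZPZPZPPPFZPPFZPPFZPPFZPZPZPZPPPFZP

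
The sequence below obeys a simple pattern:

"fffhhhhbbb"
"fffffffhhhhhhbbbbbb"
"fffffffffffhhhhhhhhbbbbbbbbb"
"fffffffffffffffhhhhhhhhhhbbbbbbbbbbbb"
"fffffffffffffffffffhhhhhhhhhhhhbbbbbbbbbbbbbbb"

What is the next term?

The n-th term is 4n-1 f's then 2n+2 h's then 3n b's (n = 1, 2, …).
Setting n = 6 gives 23, 14, 18 characters in each block.

fffffffffffffffffffffffhhhhhhhhhhhhhhbbbbbbbbbbbbbbbbbb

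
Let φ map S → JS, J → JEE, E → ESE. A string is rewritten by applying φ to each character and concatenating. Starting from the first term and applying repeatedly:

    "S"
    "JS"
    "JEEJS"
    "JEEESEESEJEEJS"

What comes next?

Applying the rule to each of the 14 symbols of JEEESEESEJEEJS gives the pieces JEE ESE ESE ESE JS ESE ESE JS ESE JEE ESE ESE JEE JS, which concatenate to the answer.

JEEESEESEESEJSESEESEJSESEJEEESEESEJEEJS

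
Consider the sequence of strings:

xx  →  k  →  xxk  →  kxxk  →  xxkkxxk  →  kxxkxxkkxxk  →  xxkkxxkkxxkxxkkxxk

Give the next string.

This is a Fibonacci-style word recurrence s(k) = s(k−2)·s(k−1): e.g. xx·k = xxk.
The next term joins kxxkxxkkxxk and xxkkxxkkxxkxxkkxxk.

kxxkxxkkxxkxxkkxxkkxxkxxkkxxk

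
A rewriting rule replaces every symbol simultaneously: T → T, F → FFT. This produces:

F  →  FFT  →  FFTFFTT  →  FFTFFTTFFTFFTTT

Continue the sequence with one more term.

FFTFFTTFFTFFTTTFFTFFTTFFTFFTTTT

Applying the rule to each of the 15 symbols of FFTFFTTFFTFFTTT gives the pieces FFT FFT T FFT FFT T T FFT FFT T FFT FFT T T T, which concatenate to the answer.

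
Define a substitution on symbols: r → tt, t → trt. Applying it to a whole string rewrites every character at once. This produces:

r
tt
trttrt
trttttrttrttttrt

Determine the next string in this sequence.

Replace each of the 16 characters of trttttrttrttttrt in place — trt tt trt trt trt trt tt trt trt tt trt trt trt trt tt trt — and concatenate.

trttttrttrttrttrttttrttrttttrttrttrttrttttrt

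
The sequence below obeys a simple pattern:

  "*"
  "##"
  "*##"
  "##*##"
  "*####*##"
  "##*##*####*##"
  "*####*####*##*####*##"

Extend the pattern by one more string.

This is a Fibonacci-style word recurrence s(k) = s(k−2)·s(k−1): e.g. *·## = *##.
The next term joins ##*##*####*## and *####*####*##*####*##.

##*##*####*##*####*####*##*####*##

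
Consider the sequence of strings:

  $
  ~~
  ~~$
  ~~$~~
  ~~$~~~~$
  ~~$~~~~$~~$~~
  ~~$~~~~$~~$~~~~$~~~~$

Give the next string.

From term 3 onward, concatenate the last term with the second-to-last: ~~·$ = ~~$, ~~$·~~ = ~~$~~, …
Continuing: ~~$~~~~$~~$~~~~$~~~~$ · ~~$~~~~$~~$~~ gives term 8.

~~$~~~~$~~$~~~~$~~~~$~~$~~~~$~~$~~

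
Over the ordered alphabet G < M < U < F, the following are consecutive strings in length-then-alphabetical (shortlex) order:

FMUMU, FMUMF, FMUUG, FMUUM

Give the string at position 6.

Continuing the enumeration 2 steps past FMUUM: FMUUM → FMUUU → (answer).

FMUUF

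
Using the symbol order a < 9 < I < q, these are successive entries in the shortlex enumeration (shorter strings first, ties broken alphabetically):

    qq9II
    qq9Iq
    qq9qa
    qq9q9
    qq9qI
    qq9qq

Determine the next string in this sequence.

Find the rightmost character of qq9qq below q, bump it to the next letter, and reset everything to its right to a.

qqIaa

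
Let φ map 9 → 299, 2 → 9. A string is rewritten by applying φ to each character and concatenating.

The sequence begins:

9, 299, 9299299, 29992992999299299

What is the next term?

92992992999299299929929929992992999299299

Applying the rule to each of the 17 symbols of 29992992999299299 gives the pieces 9 299 299 299 9 299 299 9 299 299 299 9 299 299 9 299 299, which concatenate to the answer.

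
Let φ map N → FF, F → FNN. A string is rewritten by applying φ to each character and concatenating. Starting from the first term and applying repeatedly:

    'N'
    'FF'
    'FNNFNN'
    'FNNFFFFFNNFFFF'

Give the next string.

φ(FNNFFFFFNNFFFF) expands symbol-by-symbol to FNN FF FF FNN FNN FNN FNN FNN FF FF FNN FNN FNN FNN; joining the 14 pieces gives the next term.

FNNFFFFFNNFNNFNNFNNFNNFFFFFNNFNNFNNFNN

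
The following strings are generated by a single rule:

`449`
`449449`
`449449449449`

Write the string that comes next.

s(k+1) = s(k)·s(k) — each term doubles the last.
Doubling 449449449449:

449449449449449449449449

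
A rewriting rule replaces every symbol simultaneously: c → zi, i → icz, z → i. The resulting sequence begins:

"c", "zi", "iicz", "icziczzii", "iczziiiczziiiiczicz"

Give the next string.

φ(iczziiiczziiiiczicz) expands symbol-by-symbol to icz zi i i icz icz icz zi i i icz icz icz icz zi i icz zi i; joining the 19 pieces gives the next term.

iczziiiiczicziczziiiicziczicziczziiiczzii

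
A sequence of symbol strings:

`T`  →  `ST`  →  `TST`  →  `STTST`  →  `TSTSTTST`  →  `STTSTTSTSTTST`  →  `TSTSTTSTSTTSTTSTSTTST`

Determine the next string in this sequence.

From term 3 onward, concatenate the second-to-last term with the last: T·ST = TST, ST·TST = STTST, …
Continuing: STTSTTSTSTTST · TSTSTTSTSTTSTTSTSTTST gives term 8.

STTSTTSTSTTSTTSTSTTSTSTTSTTSTSTTST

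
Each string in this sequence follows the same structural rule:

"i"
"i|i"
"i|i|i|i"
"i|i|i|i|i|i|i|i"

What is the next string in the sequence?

Every step duplicates the string with '|' between the halves.
So the next term is two copies of i|i|i|i|i|i|i|i with '|' between the halves.

i|i|i|i|i|i|i|i|i|i|i|i|i|i|i|i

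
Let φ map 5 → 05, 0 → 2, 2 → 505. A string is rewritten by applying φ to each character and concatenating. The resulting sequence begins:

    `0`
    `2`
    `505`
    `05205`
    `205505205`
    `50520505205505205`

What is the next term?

Rewriting the 17 symbols of 50520505205505205 one by one yields 05 2 05 505 2 05 2 05 505 2 05 05 2 05 505 2 05; concatenated:

0520550520520550520505205505205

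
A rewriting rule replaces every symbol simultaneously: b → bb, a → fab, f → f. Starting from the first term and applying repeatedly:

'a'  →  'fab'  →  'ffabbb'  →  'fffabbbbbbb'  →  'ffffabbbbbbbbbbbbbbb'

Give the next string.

φ(ffffabbbbbbbbbbbbbbb) expands symbol-by-symbol to f f f f fab bb bb bb bb bb bb bb bb bb bb bb bb bb bb bb; joining the 20 pieces gives the next term.

fffffabbbbbbbbbbbbbbbbbbbbbbbbbbbbbbb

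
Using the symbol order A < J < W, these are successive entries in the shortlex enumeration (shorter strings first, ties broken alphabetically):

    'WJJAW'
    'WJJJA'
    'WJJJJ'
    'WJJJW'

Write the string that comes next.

WJJWA

Find the rightmost character of WJJJW below W, bump it to the next letter, and reset everything to its right to A.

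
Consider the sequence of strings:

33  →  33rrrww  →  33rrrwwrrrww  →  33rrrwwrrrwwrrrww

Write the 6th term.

The strings grow by a fixed suffix rrrww each time.
From 33rrrwwrrrwwrrrww, 2 further steps: 33rrrwwrrrwwrrrww → 33rrrwwrrrwwrrrwwrrrww → (answer).

33rrrwwrrrwwrrrwwrrrwwrrrww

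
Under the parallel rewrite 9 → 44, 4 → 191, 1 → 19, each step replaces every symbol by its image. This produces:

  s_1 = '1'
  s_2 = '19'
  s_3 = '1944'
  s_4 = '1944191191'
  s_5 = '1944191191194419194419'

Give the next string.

φ(1944191191194419194419) expands symbol-by-symbol to 19 44 191 191 19 44 19 19 44 19 19 44 191 191 19 44 19 44 191 191 19 44; joining the 22 pieces gives the next term.

19441911911944191944191944191191194419441911911944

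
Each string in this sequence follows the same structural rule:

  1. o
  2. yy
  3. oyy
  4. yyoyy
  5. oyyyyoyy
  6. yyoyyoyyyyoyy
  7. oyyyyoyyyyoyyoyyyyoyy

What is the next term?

This is a Fibonacci-style word recurrence s(k) = s(k−2)·s(k−1): e.g. o·yy = oyy.
Continuing: yyoyyoyyyyoyy · oyyyyoyyyyoyyoyyyyoyy gives term 8.

yyoyyoyyyyoyyoyyyyoyyyyoyyoyyyyoyy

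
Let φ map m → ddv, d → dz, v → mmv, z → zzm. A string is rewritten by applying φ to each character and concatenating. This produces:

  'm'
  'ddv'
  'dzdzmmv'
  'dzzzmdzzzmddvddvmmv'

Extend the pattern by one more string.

dzzzmzzmzzmddvdzzzmzzmzzmddvdzdzmmvdzdzmmvddvddvmmv

φ(dzzzmdzzzmddvddvmmv) expands symbol-by-symbol to dz zzm zzm zzm ddv dz zzm zzm zzm ddv dz dz mmv dz dz mmv ddv ddv mmv; joining the 19 pieces gives the next term.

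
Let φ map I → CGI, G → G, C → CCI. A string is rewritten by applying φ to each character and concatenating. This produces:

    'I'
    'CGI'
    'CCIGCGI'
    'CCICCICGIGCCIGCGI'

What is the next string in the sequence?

Replace each of the 17 characters of CCICCICGIGCCIGCGI in place — CCI CCI CGI CCI CCI CGI CCI G CGI G CCI CCI CGI G CCI G CGI — and concatenate.

CCICCICGICCICCICGICCIGCGIGCCICCICGIGCCIGCGI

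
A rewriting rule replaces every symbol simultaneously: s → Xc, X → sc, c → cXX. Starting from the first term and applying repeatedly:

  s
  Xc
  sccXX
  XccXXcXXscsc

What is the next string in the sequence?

sccXXcXXscsccXXscscXccXXXccXX

Expanding XccXXcXXscsc: X→sc, c→cXX, c→cXX, X→sc, X→sc, c→cXX, X→sc, X→sc, s→Xc, c→cXX, s→Xc, c→cXX. Concatenated: sc cXX cXX sc sc cXX sc sc Xc cXX Xc cXX.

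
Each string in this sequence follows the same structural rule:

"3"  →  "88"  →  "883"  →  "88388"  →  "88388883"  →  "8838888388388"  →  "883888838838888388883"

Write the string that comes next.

8838888388388883888838838888388388

Each term (from the third on) is the previous term followed by the one before it: term 3 = 88·3 = 883.
The next term joins 883888838838888388883 and 8838888388388.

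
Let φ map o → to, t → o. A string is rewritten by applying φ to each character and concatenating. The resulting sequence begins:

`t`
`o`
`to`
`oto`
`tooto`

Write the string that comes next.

ototooto

Expanding tooto: t→o, o→to, o→to, t→o, o→to. Concatenated: o to to o to.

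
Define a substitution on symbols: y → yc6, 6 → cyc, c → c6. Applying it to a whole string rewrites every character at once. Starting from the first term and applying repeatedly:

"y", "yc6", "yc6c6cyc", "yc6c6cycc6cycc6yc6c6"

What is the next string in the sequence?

Rewriting the 20 symbols of yc6c6cycc6cycc6yc6c6 one by one yields yc6 c6 cyc c6 cyc c6 yc6 c6 c6 cyc c6 yc6 c6 c6 cyc yc6 c6 cyc c6 cyc; concatenated:

yc6c6cycc6cycc6yc6c6c6cycc6yc6c6c6cycyc6c6cycc6cyc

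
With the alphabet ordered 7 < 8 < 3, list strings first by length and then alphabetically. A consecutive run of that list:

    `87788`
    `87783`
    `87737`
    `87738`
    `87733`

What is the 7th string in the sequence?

87878

Advancing 2 positions from 87733 through 87733 → 87877 reaches term 7.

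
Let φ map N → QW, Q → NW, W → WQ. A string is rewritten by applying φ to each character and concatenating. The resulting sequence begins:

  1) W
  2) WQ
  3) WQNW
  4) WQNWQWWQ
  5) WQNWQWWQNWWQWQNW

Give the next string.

WQNWQWWQNWWQWQNWQWWQWQNWWQNWQWWQ

φ(WQNWQWWQNWWQWQNW) expands symbol-by-symbol to WQ NW QW WQ NW WQ WQ NW QW WQ WQ NW WQ NW QW WQ; joining the 16 pieces gives the next term.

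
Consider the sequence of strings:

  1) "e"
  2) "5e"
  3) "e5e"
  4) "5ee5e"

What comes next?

e5e5ee5e

This is a Fibonacci-style word recurrence s(k) = s(k−2)·s(k−1): e.g. e·5e = e5e.
The next term joins e5e and 5ee5e.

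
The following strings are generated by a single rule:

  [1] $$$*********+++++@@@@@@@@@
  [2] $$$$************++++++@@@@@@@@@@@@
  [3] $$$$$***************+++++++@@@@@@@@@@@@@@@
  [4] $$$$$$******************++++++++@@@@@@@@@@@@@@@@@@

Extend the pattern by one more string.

Reading off run lengths: $ runs 3, 4, 5, 6; * runs 9, 12, 15, 18; + runs 5, 6, 7, 8; @ runs 9, 12, 15, 18 — each is linear in n, where the shown terms are n = 3, 4, 5, 6.
For the next term, n = 7, so the run lengths are 7, 21, 9, 21.

$$$$$$$*********************+++++++++@@@@@@@@@@@@@@@@@@@@@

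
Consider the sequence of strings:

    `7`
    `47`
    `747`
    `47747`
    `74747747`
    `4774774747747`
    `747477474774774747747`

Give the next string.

Each term (from the third on) is the two preceding terms concatenated in order: term 3 = 7·47 = 747.
So term 8 is 4774774747747·747477474774774747747.

4774774747747747477474774774747747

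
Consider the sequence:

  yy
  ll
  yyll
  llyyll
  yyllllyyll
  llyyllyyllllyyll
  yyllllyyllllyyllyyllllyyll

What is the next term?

llyyllyyllllyyllyyllllyyllllyyllyyllllyyll

From term 3 onward, concatenate the second-to-last term with the last: yy·ll = yyll, ll·yyll = llyyll, …
So term 8 is llyyllyyllllyyll·yyllllyyllllyyllyyllllyyll.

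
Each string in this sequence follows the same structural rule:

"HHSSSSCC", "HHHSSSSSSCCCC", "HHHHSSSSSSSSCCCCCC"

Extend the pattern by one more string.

HHHHHSSSSSSSSSSCCCCCCCC

The n-th term is n+1 H's then 2n+2 S's then 2n C's (n = 1, 2, …).
At n = 4 the blocks have lengths 5, 10, 8.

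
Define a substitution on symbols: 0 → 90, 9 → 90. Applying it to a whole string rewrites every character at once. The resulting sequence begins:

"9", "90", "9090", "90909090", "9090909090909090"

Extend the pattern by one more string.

90909090909090909090909090909090

φ(9090909090909090) expands symbol-by-symbol to 90 90 90 90 90 90 90 90 90 90 90 90 90 90 90 90; joining the 16 pieces gives the next term.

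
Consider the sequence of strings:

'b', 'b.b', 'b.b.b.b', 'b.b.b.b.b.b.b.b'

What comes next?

Each string is two copies of the previous one joined by '.'.
One more doubling of b.b.b.b.b.b.b.b gives the answer.

b.b.b.b.b.b.b.b.b.b.b.b.b.b.b.b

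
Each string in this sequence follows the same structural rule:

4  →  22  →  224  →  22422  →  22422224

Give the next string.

Each term (from the third on) is the previous term followed by the one before it: term 3 = 22·4 = 224.
The next term joins 22422224 and 22422.

2242222422422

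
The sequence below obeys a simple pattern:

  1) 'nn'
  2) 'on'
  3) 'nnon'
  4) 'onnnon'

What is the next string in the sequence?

This is a Fibonacci-style word recurrence s(k) = s(k−2)·s(k−1): e.g. nn·on = nnon.
The next term joins nnon and onnnon.

nnononnnon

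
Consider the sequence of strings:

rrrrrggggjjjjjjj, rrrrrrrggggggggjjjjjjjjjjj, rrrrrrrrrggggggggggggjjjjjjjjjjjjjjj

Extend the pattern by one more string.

Reading off run lengths: r runs 5, 7, 9; g runs 4, 8, 12; j runs 7, 11, 15 — each is linear in n (n = 1, 2, …).
At n = 4 the blocks have lengths 11, 16, 19.

rrrrrrrrrrrggggggggggggggggjjjjjjjjjjjjjjjjjjj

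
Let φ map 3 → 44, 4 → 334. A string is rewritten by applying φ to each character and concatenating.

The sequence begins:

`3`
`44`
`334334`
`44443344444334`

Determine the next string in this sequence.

Applying the rule to each of the 14 symbols of 44443344444334 gives the pieces 334 334 334 334 44 44 334 334 334 334 334 44 44 334, which concatenate to the answer.

33433433433444443343343343343344444334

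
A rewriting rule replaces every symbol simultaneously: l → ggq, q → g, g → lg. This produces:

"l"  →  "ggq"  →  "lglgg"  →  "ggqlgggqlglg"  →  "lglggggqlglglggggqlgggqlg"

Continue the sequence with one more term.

Rewriting the 25 symbols of lglggggqlglglggggqlgggqlg one by one yields ggq lg ggq lg lg lg lg g ggq lg ggq lg ggq lg lg lg lg g ggq lg lg lg g ggq lg; concatenated:

ggqlgggqlglglglggggqlgggqlgggqlglglglggggqlglglggggqlg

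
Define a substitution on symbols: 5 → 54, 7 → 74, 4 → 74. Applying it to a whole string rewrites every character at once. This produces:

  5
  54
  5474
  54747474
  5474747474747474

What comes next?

Rewriting the 16 symbols of 5474747474747474 one by one yields 54 74 74 74 74 74 74 74 74 74 74 74 74 74 74 74; concatenated:

54747474747474747474747474747474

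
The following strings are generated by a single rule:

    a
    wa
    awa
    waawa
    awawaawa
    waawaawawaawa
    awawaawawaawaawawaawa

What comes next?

waawaawawaawaawawaawawaawaawawaawa

Each term (from the third on) is the two preceding terms concatenated in order: term 3 = a·wa = awa.
So term 8 is waawaawawaawa·awawaawawaawaawawaawa.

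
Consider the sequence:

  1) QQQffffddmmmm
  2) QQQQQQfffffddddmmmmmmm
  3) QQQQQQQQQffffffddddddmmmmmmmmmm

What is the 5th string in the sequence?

QQQQQQQQQQQQQQQffffffffddddddddddmmmmmmmmmmmmmmmm

Each string has the form Q^{3n} f^{n+3} d^{2n} m^{3n+1} (n = 1, 2, …).
At n = 5 the blocks have lengths 15, 8, 10, 16.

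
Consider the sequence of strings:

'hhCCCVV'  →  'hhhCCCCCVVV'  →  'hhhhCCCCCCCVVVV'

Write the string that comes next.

hhhhhCCCCCCCCCVVVVV

Each string has the form h^{n} C^{2n-1} V^{n}, where the shown terms are n = 2, 3, 4.
At n = 5 the blocks have lengths 5, 9, 5.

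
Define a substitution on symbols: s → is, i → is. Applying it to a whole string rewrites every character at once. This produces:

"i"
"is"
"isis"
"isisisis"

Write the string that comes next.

Rewriting each symbol of isisisis: i→is, s→is, i→is, s→is, i→is, s→is, i→is, s→is, which concatenates to is is is is is is is is.

isisisisisisisis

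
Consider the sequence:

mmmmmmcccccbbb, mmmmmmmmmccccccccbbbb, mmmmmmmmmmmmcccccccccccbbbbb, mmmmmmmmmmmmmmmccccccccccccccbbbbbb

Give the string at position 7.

Reading off run lengths: m runs 6, 9, 12, 15; c runs 5, 8, 11, 14; b runs 3, 4, 5, 6 — each is linear in n (n = 1, 2, …).
For term 7, n = 7, so the run lengths are 24, 23, 9.

mmmmmmmmmmmmmmmmmmmmmmmmcccccccccccccccccccccccbbbbbbbbb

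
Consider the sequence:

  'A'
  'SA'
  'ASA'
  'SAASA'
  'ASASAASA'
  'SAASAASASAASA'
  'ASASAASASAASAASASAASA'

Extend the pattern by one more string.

SAASAASASAASAASASAASASAASAASASAASA

Each term (from the third on) is the two preceding terms concatenated in order: term 3 = A·SA = ASA.
So term 8 is SAASAASASAASA·ASASAASASAASAASASAASA.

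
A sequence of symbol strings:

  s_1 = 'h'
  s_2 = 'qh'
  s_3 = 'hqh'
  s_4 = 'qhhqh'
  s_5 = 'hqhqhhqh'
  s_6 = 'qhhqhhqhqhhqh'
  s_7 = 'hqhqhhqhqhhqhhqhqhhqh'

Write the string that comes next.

Each term (from the third on) is the two preceding terms concatenated in order: term 3 = h·qh = hqh.
Continuing: qhhqhhqhqhhqh · hqhqhhqhqhhqhhqhqhhqh gives term 8.

qhhqhhqhqhhqhhqhqhhqhqhhqhhqhqhhqh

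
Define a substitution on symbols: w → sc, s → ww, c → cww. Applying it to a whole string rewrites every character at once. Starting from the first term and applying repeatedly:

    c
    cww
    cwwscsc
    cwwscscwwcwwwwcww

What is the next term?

cwwscscwwcwwwwcwwscsccwwscscscsccwwscsc

Applying the rule to each of the 17 symbols of cwwscscwwcwwwwcww gives the pieces cww sc sc ww cww ww cww sc sc cww sc sc sc sc cww sc sc, which concatenate to the answer.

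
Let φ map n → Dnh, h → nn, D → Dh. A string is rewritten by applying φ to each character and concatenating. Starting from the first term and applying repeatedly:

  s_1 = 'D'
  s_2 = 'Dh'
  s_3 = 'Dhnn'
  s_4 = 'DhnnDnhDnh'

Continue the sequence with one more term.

DhnnDnhDnhDhDnhnnDhDnhnn

Rewriting each symbol of DhnnDnhDnh: D→Dh, h→nn, n→Dnh, n→Dnh, D→Dh, n→Dnh, h→nn, D→Dh, n→Dnh, h→nn, which concatenates to Dh nn Dnh Dnh Dh Dnh nn Dh Dnh nn.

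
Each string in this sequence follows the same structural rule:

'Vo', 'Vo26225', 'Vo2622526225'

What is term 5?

Vo26225262252622526225

Each term is the previous one with 26225 appended.
From Vo2622526225, 2 further steps: Vo2622526225 → Vo262252622526225 → (answer).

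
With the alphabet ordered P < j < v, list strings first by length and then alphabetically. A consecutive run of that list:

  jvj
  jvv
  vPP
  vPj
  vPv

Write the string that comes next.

The successor of vPv increments the rightmost position that isn't already v and resets every position after it to P.

vjP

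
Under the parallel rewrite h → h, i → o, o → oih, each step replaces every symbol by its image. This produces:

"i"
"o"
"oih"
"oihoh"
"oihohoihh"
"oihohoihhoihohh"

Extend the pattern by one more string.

oihohoihhoihohhoihohoihhh

Replace each of the 15 characters of oihohoihhoihohh in place — oih o h oih h oih o h h oih o h oih h h — and concatenate.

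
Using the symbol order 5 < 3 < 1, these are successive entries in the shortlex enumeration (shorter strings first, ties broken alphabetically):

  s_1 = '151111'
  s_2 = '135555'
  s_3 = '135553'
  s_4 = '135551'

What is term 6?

135533

Stepping forward 2 times from 135551: 135551 → 135535, then the target.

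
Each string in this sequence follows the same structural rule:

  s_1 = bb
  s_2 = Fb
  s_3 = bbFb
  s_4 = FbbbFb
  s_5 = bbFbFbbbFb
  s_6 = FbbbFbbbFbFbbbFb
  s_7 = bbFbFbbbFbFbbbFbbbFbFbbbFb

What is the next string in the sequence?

From term 3 onward, concatenate the second-to-last term with the last: bb·Fb = bbFb, Fb·bbFb = FbbbFb, …
Continuing: FbbbFbbbFbFbbbFb · bbFbFbbbFbFbbbFbbbFbFbbbFb gives term 8.

FbbbFbbbFbFbbbFbbbFbFbbbFbFbbbFbbbFbFbbbFb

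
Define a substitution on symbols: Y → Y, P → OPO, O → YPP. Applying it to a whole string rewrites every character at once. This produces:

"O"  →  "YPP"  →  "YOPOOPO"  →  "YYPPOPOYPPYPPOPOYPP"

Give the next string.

YYOPOOPOYPPOPOYPPYOPOOPOYOPOOPOYPPOPOYPPYOPOOPO

φ(YYPPOPOYPPYPPOPOYPP) expands symbol-by-symbol to Y Y OPO OPO YPP OPO YPP Y OPO OPO Y OPO OPO YPP OPO YPP Y OPO OPO; joining the 19 pieces gives the next term.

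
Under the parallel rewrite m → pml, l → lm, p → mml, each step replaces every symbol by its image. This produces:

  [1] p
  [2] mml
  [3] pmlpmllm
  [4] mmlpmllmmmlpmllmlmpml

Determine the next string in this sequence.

Rewriting the 21 symbols of mmlpmllmmmlpmllmlmpml one by one yields pml pml lm mml pml lm lm pml pml pml lm mml pml lm lm pml lm pml mml pml lm; concatenated:

pmlpmllmmmlpmllmlmpmlpmlpmllmmmlpmllmlmpmllmpmlmmlpmllm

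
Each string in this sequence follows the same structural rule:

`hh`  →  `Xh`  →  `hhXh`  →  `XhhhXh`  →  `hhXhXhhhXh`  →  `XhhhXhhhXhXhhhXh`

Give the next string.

From term 3 onward, concatenate the second-to-last term with the last: hh·Xh = hhXh, Xh·hhXh = XhhhXh, …
Continuing: hhXhXhhhXh · XhhhXhhhXhXhhhXh gives term 7.

hhXhXhhhXhXhhhXhhhXhXhhhXh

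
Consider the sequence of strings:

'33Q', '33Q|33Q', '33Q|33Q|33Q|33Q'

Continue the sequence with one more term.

Every step duplicates the string with '|' between the halves.
Doubling 33Q|33Q|33Q|33Q with '|' between the halves:

33Q|33Q|33Q|33Q|33Q|33Q|33Q|33Q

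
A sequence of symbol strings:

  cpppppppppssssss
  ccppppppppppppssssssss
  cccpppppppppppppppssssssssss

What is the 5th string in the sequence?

Reading off run lengths: c runs 1, 2, 3; p runs 9, 12, 15; s runs 6, 8, 10 — each is linear in n, where the shown terms are n = 2, 3, 4.
Setting n = 6 gives 5, 21, 14 characters in each block.

cccccpppppppppppppppppppppssssssssssssss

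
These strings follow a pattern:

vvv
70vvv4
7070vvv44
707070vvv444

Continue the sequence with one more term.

Every step adds 70 to the front and 4 to the end of the previous string.
Applying this once more to 707070vvv444:

70707070vvv4444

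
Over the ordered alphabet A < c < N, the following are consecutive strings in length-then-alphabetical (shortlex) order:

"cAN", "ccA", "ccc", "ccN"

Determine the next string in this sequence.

cNA

Treat ccN as a base-3 numeral over the given alphabet and add one, carrying through any trailing N's.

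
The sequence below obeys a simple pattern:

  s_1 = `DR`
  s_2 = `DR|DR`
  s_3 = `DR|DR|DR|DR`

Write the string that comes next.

s(k+1) = s(k)·|·s(k) — each term doubles the last with '|' between the halves.
Doubling DR|DR|DR|DR with '|' between the halves:

DR|DR|DR|DR|DR|DR|DR|DR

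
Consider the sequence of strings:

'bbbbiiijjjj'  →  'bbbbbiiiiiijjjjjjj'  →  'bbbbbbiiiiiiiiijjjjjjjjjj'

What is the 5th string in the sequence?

The n-th term is n+3 b's then 3n i's then 3n+1 j's (n = 1, 2, …).
At n = 5 the blocks have lengths 8, 15, 16.

bbbbbbbbiiiiiiiiiiiiiiijjjjjjjjjjjjjjjj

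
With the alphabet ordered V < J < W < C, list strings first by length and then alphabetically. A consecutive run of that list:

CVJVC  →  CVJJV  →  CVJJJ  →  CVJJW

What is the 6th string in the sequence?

Continuing the enumeration 2 steps past CVJJW: CVJJW → CVJJC → (answer).

CVJWV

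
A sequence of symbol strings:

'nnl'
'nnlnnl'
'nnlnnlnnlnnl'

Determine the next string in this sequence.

s(k+1) = s(k)·s(k) — each term doubles the last.
Doubling nnlnnlnnlnnl:

nnlnnlnnlnnlnnlnnlnnlnnl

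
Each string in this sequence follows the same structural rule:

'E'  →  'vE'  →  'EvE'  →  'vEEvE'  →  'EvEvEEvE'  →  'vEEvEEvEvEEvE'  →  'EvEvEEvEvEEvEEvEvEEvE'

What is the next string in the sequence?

vEEvEEvEvEEvEEvEvEEvEvEEvEEvEvEEvE

From term 3 onward, concatenate the second-to-last term with the last: E·vE = EvE, vE·EvE = vEEvE, …
So term 8 is vEEvEEvEvEEvE·EvEvEEvEvEEvEEvEvEEvE.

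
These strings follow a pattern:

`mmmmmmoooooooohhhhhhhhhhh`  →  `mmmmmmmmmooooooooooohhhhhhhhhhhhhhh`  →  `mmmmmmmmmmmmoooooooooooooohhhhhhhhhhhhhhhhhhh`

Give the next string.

Term n consists of 3n m's, followed by 3n+2 o's, followed by 4n+3 h's, where the shown terms are n = 2, 3, 4.
Setting n = 5 gives 15, 17, 23 characters in each block.

mmmmmmmmmmmmmmmooooooooooooooooohhhhhhhhhhhhhhhhhhhhhhh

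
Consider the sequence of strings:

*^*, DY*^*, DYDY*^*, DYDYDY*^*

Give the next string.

DYDYDYDY*^*

Each term is the previous one with DY prepended.
One more step from DYDYDY*^* gives the answer.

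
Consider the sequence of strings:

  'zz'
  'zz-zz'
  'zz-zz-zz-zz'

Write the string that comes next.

s(k+1) = s(k)·-·s(k) — each term doubles the last with '-' between the halves.
Doubling zz-zz-zz-zz with '-' between the halves:

zz-zz-zz-zz-zz-zz-zz-zz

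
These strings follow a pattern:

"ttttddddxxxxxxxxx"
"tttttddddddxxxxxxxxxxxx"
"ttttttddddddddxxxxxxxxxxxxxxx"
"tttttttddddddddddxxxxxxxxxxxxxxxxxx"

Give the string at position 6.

Each string has the form t^{n+2} d^{2n} x^{3n+3}, where the shown terms are n = 2, 3, 4, 5.
For term 6, n = 7, so the run lengths are 9, 14, 24.

tttttttttddddddddddddddxxxxxxxxxxxxxxxxxxxxxxxx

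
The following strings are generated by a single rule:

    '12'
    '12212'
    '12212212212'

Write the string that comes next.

Each string is two copies of the previous one joined by '2'.
Doubling 12212212212 with '2' between the halves:

12212212212212212212212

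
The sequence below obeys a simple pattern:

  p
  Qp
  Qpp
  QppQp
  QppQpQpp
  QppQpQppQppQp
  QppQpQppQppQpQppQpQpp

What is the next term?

This is a Fibonacci-style word recurrence s(k) = s(k−1)·s(k−2): e.g. Qp·p = Qpp.
The next term joins QppQpQppQppQpQppQpQpp and QppQpQppQppQp.

QppQpQppQppQpQppQpQppQppQpQppQppQp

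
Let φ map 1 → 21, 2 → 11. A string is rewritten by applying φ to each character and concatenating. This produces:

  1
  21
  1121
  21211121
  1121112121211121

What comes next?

Rewriting the 16 symbols of 1121112121211121 one by one yields 21 21 11 21 21 21 11 21 11 21 11 21 21 21 11 21; concatenated:

21211121212111211121112121211121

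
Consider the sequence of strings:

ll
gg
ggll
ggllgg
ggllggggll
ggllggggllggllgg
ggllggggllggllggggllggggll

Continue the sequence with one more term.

ggllggggllggllggggllggggllggllggggllggllgg

This is a Fibonacci-style word recurrence s(k) = s(k−1)·s(k−2): e.g. gg·ll = ggll.
The next term joins ggllggggllggllggggllggggll and ggllggggllggllgg.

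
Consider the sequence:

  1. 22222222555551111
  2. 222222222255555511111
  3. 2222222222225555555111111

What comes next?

Term n consists of 2n+2 2's, followed by n+2 5's, followed by n+1 1's, where the shown terms are n = 3, 4, 5.
For the next term, n = 6, so the run lengths are 14, 8, 7.

22222222222222555555551111111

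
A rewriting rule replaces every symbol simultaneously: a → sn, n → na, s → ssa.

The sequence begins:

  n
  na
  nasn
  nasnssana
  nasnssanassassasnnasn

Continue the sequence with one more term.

nasnssanassassasnnasnssassasnssassasnssananasnssana

φ(nasnssanassassasnnasn) expands symbol-by-symbol to na sn ssa na ssa ssa sn na sn ssa ssa sn ssa ssa sn ssa na na sn ssa na; joining the 21 pieces gives the next term.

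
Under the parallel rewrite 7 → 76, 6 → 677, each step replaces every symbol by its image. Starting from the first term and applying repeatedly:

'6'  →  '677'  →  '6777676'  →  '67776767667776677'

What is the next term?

Applying the rule to each of the 17 symbols of 67776767667776677 gives the pieces 677 76 76 76 677 76 677 76 677 677 76 76 76 677 677 76 76, which concatenate to the answer.

67776767667776677766776777676766776777676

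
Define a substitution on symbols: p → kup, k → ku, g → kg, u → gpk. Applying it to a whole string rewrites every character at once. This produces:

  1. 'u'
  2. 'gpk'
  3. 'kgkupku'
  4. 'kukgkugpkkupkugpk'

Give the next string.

Rewriting the 17 symbols of kukgkugpkkupkugpk one by one yields ku gpk ku kg ku gpk kg kup ku ku gpk kup ku gpk kg kup ku; concatenated:

kugpkkukgkugpkkgkupkukugpkkupkugpkkgkupku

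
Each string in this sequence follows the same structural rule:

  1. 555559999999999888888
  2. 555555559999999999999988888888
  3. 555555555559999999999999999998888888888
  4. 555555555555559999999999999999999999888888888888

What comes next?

555555555555555559999999999999999999999999988888888888888

Reading off run lengths: 5 runs 5, 8, 11, 14; 9 runs 10, 14, 18, 22; 8 runs 6, 8, 10, 12 — each is linear in n, where the shown terms are n = 2, 3, 4, 5.
At n = 6 the blocks have lengths 17, 26, 14.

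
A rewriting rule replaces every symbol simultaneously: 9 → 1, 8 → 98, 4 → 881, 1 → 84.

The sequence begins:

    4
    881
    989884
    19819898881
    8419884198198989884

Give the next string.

Replace each of the 19 characters of 8419884198198989884 in place — 98 881 84 1 98 98 881 84 1 98 84 1 98 1 98 1 98 98 881 — and concatenate.

988818419898881841988419819819898881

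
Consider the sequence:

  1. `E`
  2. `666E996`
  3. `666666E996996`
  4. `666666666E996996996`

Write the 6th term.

666666666666666E996996996996996

Every step adds 666 to the front and 996 to the end of the previous string.
From 666666666E996996996, 2 further steps: 666666666E996996996 → 666666666666E996996996996 → (answer).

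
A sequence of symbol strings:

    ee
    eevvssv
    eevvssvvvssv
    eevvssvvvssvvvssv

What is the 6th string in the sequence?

The strings grow by a fixed suffix vvssv each time.
From eevvssvvvssvvvssv, 2 further steps: eevvssvvvssvvvssv → eevvssvvvssvvvssvvvssv → (answer).

eevvssvvvssvvvssvvvssvvvssv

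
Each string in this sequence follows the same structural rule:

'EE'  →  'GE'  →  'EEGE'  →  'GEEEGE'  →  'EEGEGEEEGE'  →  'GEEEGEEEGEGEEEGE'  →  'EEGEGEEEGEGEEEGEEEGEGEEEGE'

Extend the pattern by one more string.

From term 3 onward, concatenate the second-to-last term with the last: EE·GE = EEGE, GE·EEGE = GEEEGE, …
The next term joins GEEEGEEEGEGEEEGE and EEGEGEEEGEGEEEGEEEGEGEEEGE.

GEEEGEEEGEGEEEGEEEGEGEEEGEGEEEGEEEGEGEEEGE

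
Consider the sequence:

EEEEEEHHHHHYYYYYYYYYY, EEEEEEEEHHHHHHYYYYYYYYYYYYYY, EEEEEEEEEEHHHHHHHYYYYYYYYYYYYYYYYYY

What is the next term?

The n-th term is 2n E's then n+2 H's then 4n-2 Y's, where the shown terms are n = 3, 4, 5.
Setting n = 6 gives 12, 8, 22 characters in each block.

EEEEEEEEEEEEHHHHHHHHYYYYYYYYYYYYYYYYYYYYYY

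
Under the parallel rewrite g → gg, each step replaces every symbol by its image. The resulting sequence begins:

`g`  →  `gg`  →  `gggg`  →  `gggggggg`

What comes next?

gggggggggggggggg

Expanding gggggggg: g→gg, g→gg, g→gg, g→gg, g→gg, g→gg, g→gg, g→gg. Concatenated: gg gg gg gg gg gg gg gg.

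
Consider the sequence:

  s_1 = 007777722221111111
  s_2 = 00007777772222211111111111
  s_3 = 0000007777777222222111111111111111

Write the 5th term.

Reading off run lengths: 0 runs 2, 4, 6; 7 runs 5, 6, 7; 2 runs 4, 5, 6; 1 runs 7, 11, 15 — each is linear in n, where the shown terms are n = 2, 3, 4.
At n = 6 the blocks have lengths 10, 9, 8, 23.

00000000007777777772222222211111111111111111111111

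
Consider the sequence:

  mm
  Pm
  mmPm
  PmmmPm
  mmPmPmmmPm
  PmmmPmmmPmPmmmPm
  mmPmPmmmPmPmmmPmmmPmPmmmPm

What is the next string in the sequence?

This is a Fibonacci-style word recurrence s(k) = s(k−2)·s(k−1): e.g. mm·Pm = mmPm.
Continuing: PmmmPmmmPmPmmmPm · mmPmPmmmPmPmmmPmmmPmPmmmPm gives term 8.

PmmmPmmmPmPmmmPmmmPmPmmmPmPmmmPmmmPmPmmmPm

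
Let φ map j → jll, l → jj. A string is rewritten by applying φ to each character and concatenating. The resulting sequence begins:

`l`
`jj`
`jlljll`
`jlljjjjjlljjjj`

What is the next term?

φ(jlljjjjjlljjjj) expands symbol-by-symbol to jll jj jj jll jll jll jll jll jj jj jll jll jll jll; joining the 14 pieces gives the next term.

jlljjjjjlljlljlljlljlljjjjjlljlljlljll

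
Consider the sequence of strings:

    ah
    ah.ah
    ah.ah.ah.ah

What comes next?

Each string is two copies of the previous one joined by '.'.
Doubling ah.ah.ah.ah with '.' between the halves:

ah.ah.ah.ah.ah.ah.ah.ah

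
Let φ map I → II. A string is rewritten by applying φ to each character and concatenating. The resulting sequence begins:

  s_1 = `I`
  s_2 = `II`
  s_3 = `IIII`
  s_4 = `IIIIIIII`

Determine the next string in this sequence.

Expanding IIIIIIII: I→II, I→II, I→II, I→II, I→II, I→II, I→II, I→II. Concatenated: II II II II II II II II.

IIIIIIIIIIIIIIII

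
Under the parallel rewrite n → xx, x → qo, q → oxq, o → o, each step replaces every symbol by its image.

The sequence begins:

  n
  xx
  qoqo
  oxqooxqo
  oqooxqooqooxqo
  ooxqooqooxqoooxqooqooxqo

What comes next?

Replace each of the 24 characters of ooxqooqooxqoooxqooqooxqo in place — o o qo oxq o o oxq o o qo oxq o o o qo oxq o o oxq o o qo oxq o — and concatenate.

ooqooxqoooxqooqooxqoooqooxqoooxqooqooxqo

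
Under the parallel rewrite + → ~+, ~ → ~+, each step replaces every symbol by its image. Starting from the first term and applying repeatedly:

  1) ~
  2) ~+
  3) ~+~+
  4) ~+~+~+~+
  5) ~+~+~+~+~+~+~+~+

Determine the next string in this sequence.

Rewriting the 16 symbols of ~+~+~+~+~+~+~+~+ one by one yields ~+ ~+ ~+ ~+ ~+ ~+ ~+ ~+ ~+ ~+ ~+ ~+ ~+ ~+ ~+ ~+; concatenated:

~+~+~+~+~+~+~+~+~+~+~+~+~+~+~+~+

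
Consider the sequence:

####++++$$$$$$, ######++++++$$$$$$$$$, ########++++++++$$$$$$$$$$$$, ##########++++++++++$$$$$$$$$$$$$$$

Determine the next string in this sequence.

############++++++++++++$$$$$$$$$$$$$$$$$$

Term n consists of 2n #'s, followed by 2n +'s, followed by 3n $'s, where the shown terms are n = 2, 3, 4, 5.
For the next term, n = 6, so the run lengths are 12, 12, 18.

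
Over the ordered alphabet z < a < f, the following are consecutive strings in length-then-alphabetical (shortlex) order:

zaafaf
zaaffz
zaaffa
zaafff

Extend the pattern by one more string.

The successor of zaafff increments the rightmost position that isn't already f and resets every position after it to z.

zafzzz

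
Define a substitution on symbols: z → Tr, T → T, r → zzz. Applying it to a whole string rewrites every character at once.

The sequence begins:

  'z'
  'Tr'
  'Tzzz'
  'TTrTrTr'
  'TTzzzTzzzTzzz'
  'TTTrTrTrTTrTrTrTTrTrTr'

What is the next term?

Rewriting the 22 symbols of TTTrTrTrTTrTrTrTTrTrTr one by one yields T T T zzz T zzz T zzz T T zzz T zzz T zzz T T zzz T zzz T zzz; concatenated:

TTTzzzTzzzTzzzTTzzzTzzzTzzzTTzzzTzzzTzzz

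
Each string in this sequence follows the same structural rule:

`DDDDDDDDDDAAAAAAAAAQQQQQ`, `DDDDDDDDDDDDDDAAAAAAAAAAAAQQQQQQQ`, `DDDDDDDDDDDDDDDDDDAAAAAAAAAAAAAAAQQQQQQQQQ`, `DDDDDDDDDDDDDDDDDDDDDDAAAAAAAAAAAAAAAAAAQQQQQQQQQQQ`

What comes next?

Reading off run lengths: D runs 10, 14, 18, 22; A runs 9, 12, 15, 18; Q runs 5, 7, 9, 11 — each is linear in n, where the shown terms are n = 2, 3, 4, 5.
For the next term, n = 6, so the run lengths are 26, 21, 13.

DDDDDDDDDDDDDDDDDDDDDDDDDDAAAAAAAAAAAAAAAAAAAAAQQQQQQQQQQQQQ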